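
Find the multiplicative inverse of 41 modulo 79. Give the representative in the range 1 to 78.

27

41·27 = 1107 = 14·79 + 1, so 41⁻¹ ≡ 27 (mod 79).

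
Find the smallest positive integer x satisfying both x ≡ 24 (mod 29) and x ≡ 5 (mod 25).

x ≡ 5 (mod 25) gives x ∈ {5, 30, 55, 80, 105, 130, 155, 180, …}.
The first of these with x mod 29 = 24 is 430.

430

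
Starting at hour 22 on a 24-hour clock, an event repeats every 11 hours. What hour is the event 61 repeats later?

21

61·11 = 671.
671 − 27·24 = 23, so 671 ≡ 23 (mod 24).
(22 + 23) mod 24 = 21.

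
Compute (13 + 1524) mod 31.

18

1524 mod 31 = 5 (since 49·31 = 1519).
(13 + 5) mod 31 = 18.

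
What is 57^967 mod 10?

The units digit of 57^n cycles with period 4: 7, 9, 3, 1, …
967 leaves remainder 3 on division by 4, so 57^967 ends in 3.

3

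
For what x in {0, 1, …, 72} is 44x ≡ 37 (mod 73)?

39

44⁻¹ ≡ 5 (mod 73) because 44·5 = 220 = 3·73 + 1.
Multiplying both sides by 5: x ≡ 5·37 = 185 ≡ 39 (mod 73).
Check: 44·39 = 1716 = 23·73 + 37.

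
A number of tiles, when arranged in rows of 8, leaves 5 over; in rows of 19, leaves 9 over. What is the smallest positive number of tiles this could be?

85

x ≡ 5 (mod 8) gives x ∈ {5, 13, 21, 29, 37, 45, 53, 61, …}.
The first of these with x mod 19 = 9 is 85.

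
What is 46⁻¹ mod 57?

31

57 = 1·46 + 11
46 = 4·11 + 2
11 = 5·2 + 1
2 = 2·1 + 0
Back-substituting gives 46·31 ≡ 1 (mod 57).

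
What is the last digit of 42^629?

The units digit of 42^n cycles with period 4: 2, 4, 8, 6, …
629 leaves remainder 1 on division by 4, so 42^629 ends in 2.

2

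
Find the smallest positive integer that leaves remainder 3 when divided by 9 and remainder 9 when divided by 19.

66

Since 19·1 ≡ 1 (mod 9), take x = 9 + 19·((3−9)·1 mod 9) = 9 + 19·3 = 66.
Check: 66 mod 9 = 3, 66 mod 19 = 9.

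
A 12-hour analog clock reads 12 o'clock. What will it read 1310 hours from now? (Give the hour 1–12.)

2

1310 − 109·12 = 2, so 1310 ≡ 2 (mod 12).
12 + 2 → 2 on a 12-hour dial.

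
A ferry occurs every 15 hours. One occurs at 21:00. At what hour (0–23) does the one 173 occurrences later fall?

173·15 = 2595.
2595 = 108·24 + 3, so 2595 mod 24 = 3.
(21 + 3) mod 24 = 0.

0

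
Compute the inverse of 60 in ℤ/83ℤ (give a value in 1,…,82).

83 = 1·60 + 23
60 = 2·23 + 14
23 = 1·14 + 9
14 = 1·9 + 5
9 = 1·5 + 4
5 = 1·4 + 1
4 = 4·1 + 0
Back-substituting gives 60·18 ≡ 1 (mod 83).

18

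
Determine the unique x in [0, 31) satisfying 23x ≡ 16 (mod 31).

29

23⁻¹ ≡ 27 (mod 31) because 23·27 = 621 = 20·31 + 1.
So x ≡ 27·16 = 432 ≡ 29 (mod 31).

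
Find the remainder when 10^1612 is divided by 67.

Square-and-reduce mod 67: 10^1≡10, 10^2≡33, 10^4≡17, 10^8≡21, 10^16≡39, 10^32≡47, 10^64≡65, 10^128≡4, 10^256≡16, 10^512≡55, 10^1024≡10.
Since 1612 = 4 + 8 + 64 + 512 + 1024 in binary, 10^1612 ≡ 17·21·65·55·10 ≡ 54 (mod 67).

54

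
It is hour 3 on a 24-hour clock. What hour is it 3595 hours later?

22

3595 mod 24 = 19 (since 149·24 = 3576).
(3 + 19) mod 24 = 22.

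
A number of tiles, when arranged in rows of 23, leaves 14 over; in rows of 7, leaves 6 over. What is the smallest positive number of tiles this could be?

x ≡ 6 (mod 7) gives x ∈ {6, 13, 20, 27, 34, 41, 48, 55, …}.
The first of these with x mod 23 = 14 is 83.

83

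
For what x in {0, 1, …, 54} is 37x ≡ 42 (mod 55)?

16

The inverse of 37 mod 55 is 3 (since 37·3 = 111 ≡ 1).
So x ≡ 3·42 = 126 ≡ 16 (mod 55).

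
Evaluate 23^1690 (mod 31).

1

By repeated squaring mod 31: 23^1≡23, 23^2≡2, 23^4≡4, 23^8≡16, 23^16≡8, 23^32≡2, 23^64≡4, 23^128≡16, 23^256≡8, 23^512≡2, 23^1024≡4.
Since 1690 = 2 + 8 + 16 + 128 + 512 + 1024 in binary, 23^1690 ≡ 2·16·8·16·2·4 ≡ 1 (mod 31).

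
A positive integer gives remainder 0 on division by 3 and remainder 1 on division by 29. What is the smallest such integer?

x ≡ 0 (mod 3) gives x ∈ {0, 3, 6, 9, 12, 15, 18, 21, …}.
The first of these with x mod 29 = 1 is 30.

30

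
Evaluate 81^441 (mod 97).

22

Successive squares of 81 mod 97: 81^1≡81, 81^2≡62, 81^4≡61, 81^8≡35, 81^16≡61, 81^32≡35, 81^64≡61, 81^128≡35, 81^256≡61.
441 = 1 + 8 + 16 + 32 + 128 + 256, so 81^441 ≡ 81·35·61·35·35·61 ≡ 22 (mod 97).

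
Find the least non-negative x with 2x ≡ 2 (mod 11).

1

2⁻¹ ≡ 6 (mod 11) because 2·6 = 12 = 1·11 + 1.
Multiplying both sides by 6: x ≡ 6·2 = 12 ≡ 1 (mod 11).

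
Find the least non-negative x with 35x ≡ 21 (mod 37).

8

35⁻¹ ≡ 18 (mod 37) because 35·18 = 630 = 17·37 + 1.
Multiplying both sides by 18: x ≡ 18·21 = 378 ≡ 8 (mod 37).
Check: 35·8 = 280 = 7·37 + 21.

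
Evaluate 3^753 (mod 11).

By repeated squaring mod 11: 3^1≡3, 3^2≡9, 3^4≡4, 3^8≡5, 3^16≡3, 3^32≡9, 3^64≡4, 3^128≡5, 3^256≡3, 3^512≡9.
Since 753 = 1 + 16 + 32 + 64 + 128 + 512 in binary, 3^753 ≡ 3·3·9·4·5·9 ≡ 5 (mod 11).

5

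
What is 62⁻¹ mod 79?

79 = 1·62 + 17
62 = 3·17 + 11
17 = 1·11 + 6
11 = 1·6 + 5
6 = 1·5 + 1
5 = 5·1 + 0
Back-substituting gives 62·65 ≡ 1 (mod 79).

65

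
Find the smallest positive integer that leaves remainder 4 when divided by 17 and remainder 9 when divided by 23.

Since 23·3 ≡ 1 (mod 17), take x = 9 + 23·((4−9)·3 mod 17) = 9 + 23·2 = 55.
Check: 55 mod 17 = 4, 55 mod 23 = 9.

55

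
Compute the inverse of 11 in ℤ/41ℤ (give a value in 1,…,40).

41 = 3·11 + 8
11 = 1·8 + 3
8 = 2·3 + 2
3 = 1·2 + 1
2 = 2·1 + 0
Back-substituting gives 11·15 ≡ 1 (mod 41).

15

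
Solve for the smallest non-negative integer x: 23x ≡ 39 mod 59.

23⁻¹ ≡ 18 (mod 59) because 23·18 = 414 = 7·59 + 1.
Multiplying both sides by 18: x ≡ 18·39 = 702 ≡ 53 (mod 59).

53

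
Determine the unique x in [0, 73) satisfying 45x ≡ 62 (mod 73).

The inverse of 45 mod 73 is 13 (since 45·13 = 585 ≡ 1).
Multiplying both sides by 13: x ≡ 13·62 = 806 ≡ 3 (mod 73).
Check: 45·3 = 135 = 1·73 + 62.

3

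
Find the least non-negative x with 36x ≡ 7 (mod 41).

The inverse of 36 mod 41 is 8 (since 36·8 = 288 ≡ 1).
So x ≡ 8·7 = 56 ≡ 15 (mod 41).

15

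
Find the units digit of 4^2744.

6

The units digit of 4^n cycles with period 2: 4, 6, …
2744 mod 2 = 0, so the last digit matches 4^2 = 6.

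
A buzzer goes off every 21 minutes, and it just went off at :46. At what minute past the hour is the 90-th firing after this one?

90·21 = 1890.
Dividing 1890 by 60 gives quotient 31 and remainder 30.
(46 + 30) mod 60 = 16.

16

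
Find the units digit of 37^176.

Last digits of 7^n: 7, 9, 3, 1 (period 4).
176 mod 4 = 0, so the last digit matches 7^4 = 1.

1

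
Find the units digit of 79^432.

1

Powers of 9 mod 10 repeat with period 2: 9, 1.
432 leaves remainder 0 on division by 2, so 79^432 ends in 1.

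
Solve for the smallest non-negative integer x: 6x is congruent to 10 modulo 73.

26

6⁻¹ ≡ 61 (mod 73) because 6·61 = 366 = 5·73 + 1.
Multiplying both sides by 61: x ≡ 61·10 = 610 ≡ 26 (mod 73).
Check: 6·26 = 156 = 2·73 + 10.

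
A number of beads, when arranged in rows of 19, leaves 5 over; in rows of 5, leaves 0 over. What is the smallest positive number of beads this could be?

5

Since 5·4 ≡ 1 (mod 19), take x = 0 + 5·((5−0)·4 mod 19) = 0 + 5·1 = 5.
Check: 5 mod 19 = 5, 5 mod 5 = 0.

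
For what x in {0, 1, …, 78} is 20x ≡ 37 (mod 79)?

69

20⁻¹ ≡ 4 (mod 79) because 20·4 = 80 = 1·79 + 1.
Multiplying both sides by 4: x ≡ 4·37 = 148 ≡ 69 (mod 79).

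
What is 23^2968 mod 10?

1

Last digits of 3^n: 3, 9, 7, 1 (period 4).
2968 leaves remainder 0 on division by 4, so 23^2968 ends in 1.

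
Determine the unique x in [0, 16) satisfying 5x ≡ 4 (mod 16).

4

The inverse of 5 mod 16 is 13 (since 5·13 = 65 ≡ 1).
So x ≡ 13·4 = 52 ≡ 4 (mod 16).
Check: 5·4 = 20 = 1·16 + 4.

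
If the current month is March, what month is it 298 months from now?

298 mod 12 = 10 (since 24·12 = 288).
March + 10 months → January.

January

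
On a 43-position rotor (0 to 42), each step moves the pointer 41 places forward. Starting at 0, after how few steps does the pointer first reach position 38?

The inverse of 41 mod 43 is 21 (since 41·21 = 861 ≡ 1).
So x ≡ 21·38 = 798 ≡ 24 (mod 43).
Check: 41·24 = 984 = 22·43 + 38.

24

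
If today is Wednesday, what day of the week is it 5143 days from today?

Dividing 5143 by 7 gives quotient 734 and remainder 5.
Wednesday + 5 days → Monday.

Monday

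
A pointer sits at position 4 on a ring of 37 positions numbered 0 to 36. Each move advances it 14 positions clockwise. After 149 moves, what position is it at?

18

149·14 = 2086.
Dividing 2086 by 37 gives quotient 56 and remainder 14.
(4 + 14) mod 37 = 18.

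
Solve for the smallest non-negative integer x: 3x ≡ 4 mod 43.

3⁻¹ ≡ 29 (mod 43) because 3·29 = 87 = 2·43 + 1.
Multiplying both sides by 29: x ≡ 29·4 = 116 ≡ 30 (mod 43).

30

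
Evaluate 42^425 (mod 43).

42

By repeated squaring mod 43: 42^1≡42, 42^2≡1, 42^4≡1, 42^8≡1, 42^16≡1, 42^32≡1, 42^64≡1, 42^128≡1, 42^256≡1.
Since 425 = 1 + 8 + 32 + 128 + 256 in binary, 42^425 ≡ 42·1·1·1·1 ≡ 42 (mod 43).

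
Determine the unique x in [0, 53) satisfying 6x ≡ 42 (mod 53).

7

6⁻¹ ≡ 9 (mod 53) because 6·9 = 54 = 1·53 + 1.
Multiplying both sides by 9: x ≡ 9·42 = 378 ≡ 7 (mod 53).
Check: 6·7 = 42 = 0·53 + 42.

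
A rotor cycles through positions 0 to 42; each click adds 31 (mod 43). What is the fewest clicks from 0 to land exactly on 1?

43 = 1·31 + 12
31 = 2·12 + 7
12 = 1·7 + 5
7 = 1·5 + 2
5 = 2·2 + 1
2 = 2·1 + 0
Back-substituting gives 31·25 ≡ 1 (mod 43).

25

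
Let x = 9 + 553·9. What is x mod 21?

553·9 = 4977.
4977 − 237·21 = 0, so 4977 ≡ 0 (mod 21).
(9 + 0) mod 21 = 9.

9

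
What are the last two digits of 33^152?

Successive squares of 33 mod 100: 33^1≡33, 33^2≡89, 33^4≡21, 33^8≡41, 33^16≡81, 33^32≡61, 33^64≡21, 33^128≡41.
152 = 8 + 16 + 128, so 33^152 ≡ 41·81·41 ≡ 61 (mod 100).

61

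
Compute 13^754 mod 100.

89

By repeated squaring mod 100: 13^1≡13, 13^2≡69, 13^4≡61, 13^8≡21, 13^16≡41, 13^32≡81, 13^64≡61, 13^128≡21, 13^256≡41, 13^512≡81.
754 = 2 + 16 + 32 + 64 + 128 + 512, so 13^754 ≡ 69·41·81·61·21·81 ≡ 89 (mod 100).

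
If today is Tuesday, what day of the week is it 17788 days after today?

Dividing 17788 by 7 gives quotient 2541 and remainder 1.
Tuesday + 1 day → Wednesday.

Wednesday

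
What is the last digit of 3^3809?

3

The units digit of 3^n cycles with period 4: 3, 9, 7, 1, …
3809 mod 4 = 1, so the last digit matches 3^1 = 3.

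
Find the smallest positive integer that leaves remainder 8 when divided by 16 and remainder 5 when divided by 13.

200

x ≡ 5 (mod 13) gives x ∈ {5, 18, 31, 44, 57, 70, 83, 96, …}.
The first of these with x mod 16 = 8 is 200.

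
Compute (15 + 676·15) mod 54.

676·15 = 10140.
10140 − 187·54 = 42, so 10140 ≡ 42 (mod 54).
(15 + 42) mod 54 = 3.

3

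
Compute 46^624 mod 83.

Square-and-reduce mod 83: 46^1≡46, 46^2≡41, 46^4≡21, 46^8≡26, 46^16≡12, 46^32≡61, 46^64≡69, 46^128≡30, 46^256≡70, 46^512≡3.
624 = 16 + 32 + 64 + 512, so 46^624 ≡ 12·61·69·3 ≡ 49 (mod 83).

49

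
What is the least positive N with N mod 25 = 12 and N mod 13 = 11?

37

x ≡ 11 (mod 13) gives x ∈ {11, 24, 37}.
The first of these with x mod 25 = 12 is 37.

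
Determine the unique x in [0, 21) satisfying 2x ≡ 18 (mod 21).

9

2⁻¹ ≡ 11 (mod 21) because 2·11 = 22 = 1·21 + 1.
Multiplying both sides by 11: x ≡ 11·18 = 198 ≡ 9 (mod 21).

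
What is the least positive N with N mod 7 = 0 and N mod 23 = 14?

14

x ≡ 0 (mod 7) gives x ∈ {0, 7, 14}.
The first of these with x mod 23 = 14 is 14.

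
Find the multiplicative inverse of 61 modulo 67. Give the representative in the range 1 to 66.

67 = 1·61 + 6
61 = 10·6 + 1
6 = 6·1 + 0
Back-substituting gives 61·11 ≡ 1 (mod 67).

11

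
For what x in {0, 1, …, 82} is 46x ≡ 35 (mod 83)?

The inverse of 46 mod 83 is 74 (since 46·74 = 3404 ≡ 1).
Multiplying both sides by 74: x ≡ 74·35 = 2590 ≡ 17 (mod 83).
Check: 46·17 = 782 = 9·83 + 35.

17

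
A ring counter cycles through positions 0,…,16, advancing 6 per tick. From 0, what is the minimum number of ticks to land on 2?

6⁻¹ ≡ 3 (mod 17) because 6·3 = 18 = 1·17 + 1.
So x ≡ 3·2 = 6 ≡ 6 (mod 17).

6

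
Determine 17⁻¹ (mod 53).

17·25 = 425 = 8·53 + 1, so 17⁻¹ ≡ 25 (mod 53).

25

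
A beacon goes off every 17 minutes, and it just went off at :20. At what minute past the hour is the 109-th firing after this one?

13

109·17 = 1853.
1853 mod 60 = 53 (since 30·60 = 1800).
(20 + 53) mod 60 = 13.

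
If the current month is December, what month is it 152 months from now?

August

Dividing 152 by 12 gives quotient 12 and remainder 8.
December + 8 months → August.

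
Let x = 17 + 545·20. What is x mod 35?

32

545·20 = 10900.
Dividing 10900 by 35 gives quotient 311 and remainder 15.
(17 + 15) mod 35 = 32.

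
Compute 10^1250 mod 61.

48

Successive squares of 10 mod 61: 10^1≡10, 10^2≡39, 10^4≡57, 10^8≡16, 10^16≡12, 10^32≡22, 10^64≡57, 10^128≡16, 10^256≡12, 10^512≡22, 10^1024≡57.
Since 1250 = 2 + 32 + 64 + 128 + 1024 in binary, 10^1250 ≡ 39·22·57·16·57 ≡ 48 (mod 61).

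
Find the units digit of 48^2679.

Last digits of 8^n: 8, 4, 2, 6 (period 4).
2679 leaves remainder 3 on division by 4, so 48^2679 ends in 2.

2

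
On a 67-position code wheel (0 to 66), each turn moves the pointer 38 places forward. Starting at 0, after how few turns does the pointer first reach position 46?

The inverse of 38 mod 67 is 30 (since 38·30 = 1140 ≡ 1).
Multiplying both sides by 30: x ≡ 30·46 = 1380 ≡ 40 (mod 67).

40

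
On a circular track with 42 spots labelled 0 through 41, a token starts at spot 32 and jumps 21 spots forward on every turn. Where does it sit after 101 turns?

101·21 = 2121.
2121 mod 42 = 21 (since 50·42 = 2100).
(32 + 21) mod 42 = 11.

11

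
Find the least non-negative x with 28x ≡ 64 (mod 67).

31

The inverse of 28 mod 67 is 12 (since 28·12 = 336 ≡ 1).
So x ≡ 12·64 = 768 ≡ 31 (mod 67).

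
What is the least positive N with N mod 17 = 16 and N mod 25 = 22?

322

x ≡ 16 (mod 17) gives x ∈ {16, 33, 50, 67, 84, 101, 118, 135, …}.
The first of these with x mod 25 = 22 is 322.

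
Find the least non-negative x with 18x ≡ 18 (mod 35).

18⁻¹ ≡ 2 (mod 35) because 18·2 = 36 = 1·35 + 1.
Multiplying both sides by 2: x ≡ 2·18 = 36 ≡ 1 (mod 35).
Check: 18·1 = 18 = 0·35 + 18.

1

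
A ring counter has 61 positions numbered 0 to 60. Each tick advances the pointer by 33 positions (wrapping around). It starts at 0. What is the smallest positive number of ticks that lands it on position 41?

53

33⁻¹ ≡ 37 (mod 61) because 33·37 = 1221 = 20·61 + 1.
Multiplying both sides by 37: x ≡ 37·41 = 1517 ≡ 53 (mod 61).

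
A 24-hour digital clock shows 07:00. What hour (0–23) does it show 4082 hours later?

4082 = 170·24 + 2, so 4082 mod 24 = 2.
(7 + 2) mod 24 = 9.

9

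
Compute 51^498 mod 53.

By repeated squaring mod 53: 51^1≡51, 51^2≡4, 51^4≡16, 51^8≡44, 51^16≡28, 51^32≡42, 51^64≡15, 51^128≡13, 51^256≡10.
Since 498 = 2 + 16 + 32 + 64 + 128 + 256 in binary, 51^498 ≡ 4·28·42·15·13·10 ≡ 37 (mod 53).

37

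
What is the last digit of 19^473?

9

Last digits of 9^n: 9, 1 (period 2).
473 mod 2 = 1, so the last digit matches 9^1 = 9.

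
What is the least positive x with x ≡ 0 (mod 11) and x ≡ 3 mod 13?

x ≡ 0 (mod 11) gives x ∈ {0, 11, 22, 33, 44, 55}.
The first of these with x mod 13 = 3 is 55.

55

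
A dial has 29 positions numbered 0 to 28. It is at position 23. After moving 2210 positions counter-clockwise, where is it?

2210 − 76·29 = 6, so 2210 ≡ 6 (mod 29).
(23 − 6) mod 29 = 17.

17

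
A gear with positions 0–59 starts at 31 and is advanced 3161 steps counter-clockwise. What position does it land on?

50

3161 = 52·60 + 41, so 3161 mod 60 = 41.
(31 − 41) mod 60 = 50.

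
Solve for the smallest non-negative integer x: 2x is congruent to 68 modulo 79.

The inverse of 2 mod 79 is 40 (since 2·40 = 80 ≡ 1).
So x ≡ 40·68 = 2720 ≡ 34 (mod 79).
Check: 2·34 = 68 = 0·79 + 68.

34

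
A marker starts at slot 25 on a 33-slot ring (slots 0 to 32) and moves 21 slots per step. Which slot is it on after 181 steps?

31

181·21 = 3801.
3801 mod 33 = 6 (since 115·33 = 3795).
(25 + 6) mod 33 = 31.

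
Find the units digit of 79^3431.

Last digits of 9^n: 9, 1 (period 2).
3431 leaves remainder 1 on division by 2, so 79^3431 ends in 9.

9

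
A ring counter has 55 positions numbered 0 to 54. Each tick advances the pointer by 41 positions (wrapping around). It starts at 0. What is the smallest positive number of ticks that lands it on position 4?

The inverse of 41 mod 55 is 51 (since 41·51 = 2091 ≡ 1).
Multiplying both sides by 51: x ≡ 51·4 = 204 ≡ 39 (mod 55).
Check: 41·39 = 1599 = 29·55 + 4.

39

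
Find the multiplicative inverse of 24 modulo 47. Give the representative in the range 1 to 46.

2

24·2 = 48 = 1·47 + 1, so 24⁻¹ ≡ 2 (mod 47).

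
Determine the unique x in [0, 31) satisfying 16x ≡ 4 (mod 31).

8

The inverse of 16 mod 31 is 2 (since 16·2 = 32 ≡ 1).
Multiplying both sides by 2: x ≡ 2·4 = 8 ≡ 8 (mod 31).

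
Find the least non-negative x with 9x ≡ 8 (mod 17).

The inverse of 9 mod 17 is 2 (since 9·2 = 18 ≡ 1).
So x ≡ 2·8 = 16 ≡ 16 (mod 17).

16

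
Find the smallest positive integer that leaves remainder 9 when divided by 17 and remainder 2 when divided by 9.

128

x ≡ 2 (mod 9) gives x ∈ {2, 11, 20, 29, 38, 47, 56, 65, …}.
The first of these with x mod 17 = 9 is 128.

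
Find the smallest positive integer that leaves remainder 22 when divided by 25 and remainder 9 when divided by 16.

297

x ≡ 9 (mod 16) gives x ∈ {9, 25, 41, 57, 73, 89, 105, 121, …}.
The first of these with x mod 25 = 22 is 297.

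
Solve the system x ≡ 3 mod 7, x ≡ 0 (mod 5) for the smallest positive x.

10

x ≡ 0 (mod 5) gives x ∈ {0, 5, 10}.
The first of these with x mod 7 = 3 is 10.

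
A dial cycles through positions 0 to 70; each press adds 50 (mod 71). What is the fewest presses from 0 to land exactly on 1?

27

71 = 1·50 + 21
50 = 2·21 + 8
21 = 2·8 + 5
8 = 1·5 + 3
5 = 1·3 + 2
3 = 1·2 + 1
2 = 2·1 + 0
Back-substituting gives 50·27 ≡ 1 (mod 71).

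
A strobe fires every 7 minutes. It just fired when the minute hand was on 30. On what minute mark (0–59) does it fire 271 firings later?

271·7 = 1897.
Dividing 1897 by 60 gives quotient 31 and remainder 37.
(30 + 37) mod 60 = 7.

7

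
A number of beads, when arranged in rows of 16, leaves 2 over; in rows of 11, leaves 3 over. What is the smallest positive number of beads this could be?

146

x ≡ 3 (mod 11) gives x ∈ {3, 14, 25, 36, 47, 58, 69, 80, …}.
The first of these with x mod 16 = 2 is 146.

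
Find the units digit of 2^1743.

The units digit of 2^n cycles with period 4: 2, 4, 8, 6, …
1743 mod 4 = 3, so the last digit matches 2^3 = 8.

8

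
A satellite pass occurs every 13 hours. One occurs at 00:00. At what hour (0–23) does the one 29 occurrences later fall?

29·13 = 377.
377 mod 24 = 17 (since 15·24 = 360).
(0 + 17) mod 24 = 17.

17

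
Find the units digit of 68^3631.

2

Last digits of 8^n: 8, 4, 2, 6 (period 4).
3631 leaves remainder 3 on division by 4, so 68^3631 ends in 2.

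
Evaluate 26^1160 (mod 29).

Successive squares of 26 mod 29: 26^1≡26, 26^2≡9, 26^4≡23, 26^8≡7, 26^16≡20, 26^32≡23, 26^64≡7, 26^128≡20, 26^256≡23, 26^512≡7, 26^1024≡20.
Since 1160 = 8 + 128 + 1024 in binary, 26^1160 ≡ 7·20·20 ≡ 16 (mod 29).

16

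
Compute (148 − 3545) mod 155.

3545 mod 155 = 135 (since 22·155 = 3410).
(148 − 135) mod 155 = 13.

13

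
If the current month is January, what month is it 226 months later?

November

Dividing 226 by 12 gives quotient 18 and remainder 10.
January + 10 months → November.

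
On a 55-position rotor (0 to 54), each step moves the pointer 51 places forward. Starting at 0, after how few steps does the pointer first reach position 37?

32

51⁻¹ ≡ 41 (mod 55) because 51·41 = 2091 = 38·55 + 1.
Multiplying both sides by 41: x ≡ 41·37 = 1517 ≡ 32 (mod 55).
Check: 51·32 = 1632 = 29·55 + 37.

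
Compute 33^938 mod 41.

By repeated squaring mod 41: 33^1≡33, 33^2≡23, 33^4≡37, 33^8≡16, 33^16≡10, 33^32≡18, 33^64≡37, 33^128≡16, 33^256≡10, 33^512≡18.
Since 938 = 2 + 8 + 32 + 128 + 256 + 512 in binary, 33^938 ≡ 23·16·18·16·10·18 ≡ 25 (mod 41).

25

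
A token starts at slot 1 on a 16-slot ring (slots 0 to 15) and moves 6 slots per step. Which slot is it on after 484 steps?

484·6 = 2904.
Dividing 2904 by 16 gives quotient 181 and remainder 8.
(1 + 8) mod 16 = 9.

9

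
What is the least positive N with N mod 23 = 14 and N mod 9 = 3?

Since 9·18 ≡ 1 (mod 23), take x = 3 + 9·((14−3)·18 mod 23) = 3 + 9·14 = 129.
Check: 129 mod 23 = 14, 129 mod 9 = 3.

129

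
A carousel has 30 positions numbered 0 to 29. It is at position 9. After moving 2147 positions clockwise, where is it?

26

Dividing 2147 by 30 gives quotient 71 and remainder 17.
(9 + 17) mod 30 = 26.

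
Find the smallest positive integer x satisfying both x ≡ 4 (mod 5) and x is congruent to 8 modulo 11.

19

x ≡ 4 (mod 5) gives x ∈ {4, 9, 14, 19}.
The first of these with x mod 11 = 8 is 19.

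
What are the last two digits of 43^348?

By repeated squaring mod 100: 43^1≡43, 43^2≡49, 43^4≡1, 43^8≡1, 43^16≡1, 43^32≡1, 43^64≡1, 43^128≡1, 43^256≡1.
348 = 4 + 8 + 16 + 64 + 256, so 43^348 ≡ 1·1·1·1·1 ≡ 1 (mod 100).

01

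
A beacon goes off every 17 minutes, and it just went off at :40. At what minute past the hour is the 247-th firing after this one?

247·17 = 4199.
4199 − 69·60 = 59, so 4199 ≡ 59 (mod 60).
(40 + 59) mod 60 = 39.

39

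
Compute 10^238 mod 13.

3

By repeated squaring mod 13: 10^1≡10, 10^2≡9, 10^4≡3, 10^8≡9, 10^16≡3, 10^32≡9, 10^64≡3, 10^128≡9.
238 = 2 + 4 + 8 + 32 + 64 + 128, so 10^238 ≡ 9·3·9·9·3·9 ≡ 3 (mod 13).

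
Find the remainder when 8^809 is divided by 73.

Square-and-reduce mod 73: 8^1≡8, 8^2≡64, 8^4≡8, 8^8≡64, 8^16≡8, 8^32≡64, 8^64≡8, 8^128≡64, 8^256≡8, 8^512≡64.
Since 809 = 1 + 8 + 32 + 256 + 512 in binary, 8^809 ≡ 8·64·64·8·64 ≡ 64 (mod 73).

64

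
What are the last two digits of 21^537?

By repeated squaring mod 100: 21^1≡21, 21^2≡41, 21^4≡81, 21^8≡61, 21^16≡21, 21^32≡41, 21^64≡81, 21^128≡61, 21^256≡21, 21^512≡41.
537 = 1 + 8 + 16 + 512, so 21^537 ≡ 21·61·21·41 ≡ 41 (mod 100).

41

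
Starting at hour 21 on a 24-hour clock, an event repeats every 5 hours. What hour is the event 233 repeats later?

10

233·5 = 1165.
1165 mod 24 = 13 (since 48·24 = 1152).
(21 + 13) mod 24 = 10.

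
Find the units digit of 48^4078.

The units digit of 48^n cycles with period 4: 8, 4, 2, 6, …
4078 mod 4 = 2, so the last digit matches 8^2 = 4.

4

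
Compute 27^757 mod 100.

Successive squares of 27 mod 100: 27^1≡27, 27^2≡29, 27^4≡41, 27^8≡81, 27^16≡61, 27^32≡21, 27^64≡41, 27^128≡81, 27^256≡61, 27^512≡21.
757 = 1 + 4 + 16 + 32 + 64 + 128 + 512, so 27^757 ≡ 27·41·61·21·41·81·21 ≡ 47 (mod 100).

47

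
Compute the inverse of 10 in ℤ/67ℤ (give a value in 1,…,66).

67 = 6·10 + 7
10 = 1·7 + 3
7 = 2·3 + 1
3 = 3·1 + 0
Back-substituting gives 10·47 ≡ 1 (mod 67).

47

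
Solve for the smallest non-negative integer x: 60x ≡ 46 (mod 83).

81

The inverse of 60 mod 83 is 18 (since 60·18 = 1080 ≡ 1).
Multiplying both sides by 18: x ≡ 18·46 = 828 ≡ 81 (mod 83).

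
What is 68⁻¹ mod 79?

79 = 1·68 + 11
68 = 6·11 + 2
11 = 5·2 + 1
2 = 2·1 + 0
Back-substituting gives 68·43 ≡ 1 (mod 79).

43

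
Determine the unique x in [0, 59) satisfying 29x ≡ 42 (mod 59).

34

29⁻¹ ≡ 57 (mod 59) because 29·57 = 1653 = 28·59 + 1.
Multiplying both sides by 57: x ≡ 57·42 = 2394 ≡ 34 (mod 59).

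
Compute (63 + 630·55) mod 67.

7

630·55 = 34650.
34650 mod 67 = 11 (since 517·67 = 34639).
(63 + 11) mod 67 = 7.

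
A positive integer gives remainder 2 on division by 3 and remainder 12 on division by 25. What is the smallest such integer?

62

x ≡ 2 (mod 3) gives x ∈ {2, 5, 8, 11, 14, 17, 20, 23, …}.
The first of these with x mod 25 = 12 is 62.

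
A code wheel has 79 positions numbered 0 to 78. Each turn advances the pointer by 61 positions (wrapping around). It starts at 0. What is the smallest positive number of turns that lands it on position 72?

61⁻¹ ≡ 57 (mod 79) because 61·57 = 3477 = 44·79 + 1.
Multiplying both sides by 57: x ≡ 57·72 = 4104 ≡ 75 (mod 79).

75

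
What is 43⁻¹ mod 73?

43·17 = 731 = 10·73 + 1, so 43⁻¹ ≡ 17 (mod 73).

17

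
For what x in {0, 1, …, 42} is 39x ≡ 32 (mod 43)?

35

39⁻¹ ≡ 32 (mod 43) because 39·32 = 1248 = 29·43 + 1.
So x ≡ 32·32 = 1024 ≡ 35 (mod 43).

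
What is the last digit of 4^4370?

6

The units digit of 4^n cycles with period 2: 4, 6, …
4370 leaves remainder 0 on division by 2, so 4^4370 ends in 6.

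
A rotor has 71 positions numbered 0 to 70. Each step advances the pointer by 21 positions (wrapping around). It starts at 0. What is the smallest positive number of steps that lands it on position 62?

21⁻¹ ≡ 44 (mod 71) because 21·44 = 924 = 13·71 + 1.
So x ≡ 44·62 = 2728 ≡ 30 (mod 71).

30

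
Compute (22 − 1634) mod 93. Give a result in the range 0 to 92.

1634 mod 93 = 53 (since 17·93 = 1581).
(22 − 53) mod 93 = 62.

62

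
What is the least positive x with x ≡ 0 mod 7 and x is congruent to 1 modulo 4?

21

x ≡ 1 (mod 4) gives x ∈ {1, 5, 9, 13, 17, 21}.
The first of these with x mod 7 = 0 is 21.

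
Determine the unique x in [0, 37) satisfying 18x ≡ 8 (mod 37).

21

The inverse of 18 mod 37 is 35 (since 18·35 = 630 ≡ 1).
Multiplying both sides by 35: x ≡ 35·8 = 280 ≡ 21 (mod 37).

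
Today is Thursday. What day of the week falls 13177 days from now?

Sunday

Dividing 13177 by 7 gives quotient 1882 and remainder 3.
Thursday + 3 days → Sunday.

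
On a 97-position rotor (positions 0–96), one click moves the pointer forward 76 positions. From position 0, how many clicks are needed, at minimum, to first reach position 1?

97 = 1·76 + 21
76 = 3·21 + 13
21 = 1·13 + 8
13 = 1·8 + 5
8 = 1·5 + 3
5 = 1·3 + 2
3 = 1·2 + 1
2 = 2·1 + 0
Back-substituting gives 76·60 ≡ 1 (mod 97).

60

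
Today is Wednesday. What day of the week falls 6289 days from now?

Dividing 6289 by 7 gives quotient 898 and remainder 3.
Wednesday + 3 days → Saturday.

Saturday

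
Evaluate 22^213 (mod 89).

81

Square-and-reduce mod 89: 22^1≡22, 22^2≡39, 22^4≡8, 22^8≡64, 22^16≡2, 22^32≡4, 22^64≡16, 22^128≡78.
Since 213 = 1 + 4 + 16 + 64 + 128 in binary, 22^213 ≡ 22·8·2·16·78 ≡ 81 (mod 89).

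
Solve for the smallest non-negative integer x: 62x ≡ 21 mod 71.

The inverse of 62 mod 71 is 63 (since 62·63 = 3906 ≡ 1).
Multiplying both sides by 63: x ≡ 63·21 = 1323 ≡ 45 (mod 71).

45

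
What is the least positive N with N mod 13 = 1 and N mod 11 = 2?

79

x ≡ 2 (mod 11) gives x ∈ {2, 13, 24, 35, 46, 57, 68, 79}.
The first of these with x mod 13 = 1 is 79.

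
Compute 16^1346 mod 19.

4

By repeated squaring mod 19: 16^1≡16, 16^2≡9, 16^4≡5, 16^8≡6, 16^16≡17, 16^32≡4, 16^64≡16, 16^128≡9, 16^256≡5, 16^512≡6, 16^1024≡17.
Since 1346 = 2 + 64 + 256 + 1024 in binary, 16^1346 ≡ 9·16·5·17 ≡ 4 (mod 19).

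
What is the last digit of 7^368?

1

Powers of 7 mod 10 repeat with period 4: 7, 9, 3, 1.
368 leaves remainder 0 on division by 4, so 7^368 ends in 1.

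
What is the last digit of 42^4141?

2

Last digits of 2^n: 2, 4, 8, 6 (period 4).
4141 mod 4 = 1, so the last digit matches 2^1 = 2.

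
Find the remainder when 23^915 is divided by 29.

Successive squares of 23 mod 29: 23^1≡23, 23^2≡7, 23^4≡20, 23^8≡23, 23^16≡7, 23^32≡20, 23^64≡23, 23^128≡7, 23^256≡20, 23^512≡23.
Since 915 = 1 + 2 + 16 + 128 + 256 + 512 in binary, 23^915 ≡ 23·7·7·7·20·23 ≡ 25 (mod 29).

25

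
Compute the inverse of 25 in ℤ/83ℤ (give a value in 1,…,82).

10

25·10 = 250 = 3·83 + 1, so 25⁻¹ ≡ 10 (mod 83).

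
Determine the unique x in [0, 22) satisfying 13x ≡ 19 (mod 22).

The inverse of 13 mod 22 is 17 (since 13·17 = 221 ≡ 1).
So x ≡ 17·19 = 323 ≡ 15 (mod 22).
Check: 13·15 = 195 = 8·22 + 19.

15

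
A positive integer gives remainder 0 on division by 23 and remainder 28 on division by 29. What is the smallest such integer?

x ≡ 0 (mod 23) gives x ∈ {0, 23, 46, 69, 92, 115}.
The first of these with x mod 29 = 28 is 115.

115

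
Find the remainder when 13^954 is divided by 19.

By repeated squaring mod 19: 13^1≡13, 13^2≡17, 13^4≡4, 13^8≡16, 13^16≡9, 13^32≡5, 13^64≡6, 13^128≡17, 13^256≡4, 13^512≡16.
954 = 2 + 8 + 16 + 32 + 128 + 256 + 512, so 13^954 ≡ 17·16·9·5·17·4·16 ≡ 1 (mod 19).

1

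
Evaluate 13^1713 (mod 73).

Successive squares of 13 mod 73: 13^1≡13, 13^2≡23, 13^4≡18, 13^8≡32, 13^16≡2, 13^32≡4, 13^64≡16, 13^128≡37, 13^256≡55, 13^512≡32, 13^1024≡2.
Since 1713 = 1 + 16 + 32 + 128 + 512 + 1024 in binary, 13^1713 ≡ 13·2·4·37·32·2 ≡ 43 (mod 73).

43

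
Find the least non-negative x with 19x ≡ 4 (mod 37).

8

The inverse of 19 mod 37 is 2 (since 19·2 = 38 ≡ 1).
So x ≡ 2·4 = 8 ≡ 8 (mod 37).
Check: 19·8 = 152 = 4·37 + 4.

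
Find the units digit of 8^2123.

2

Powers of 8 mod 10 repeat with period 4: 8, 4, 2, 6.
2123 leaves remainder 3 on division by 4, so 8^2123 ends in 2.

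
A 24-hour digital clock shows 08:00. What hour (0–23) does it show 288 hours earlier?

8

288 = 12·24 + 0, so 288 mod 24 = 0.
(8 − 0) mod 24 = 8.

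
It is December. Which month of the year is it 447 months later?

March

447 = 37·12 + 3, so 447 mod 12 = 3.
December + 3 months → March.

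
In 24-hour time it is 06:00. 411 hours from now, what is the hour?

411 = 17·24 + 3, so 411 mod 24 = 3.
(6 + 3) mod 24 = 9.

9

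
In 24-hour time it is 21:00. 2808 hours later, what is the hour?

Dividing 2808 by 24 gives quotient 117 and remainder 0.
(21 + 0) mod 24 = 21.

21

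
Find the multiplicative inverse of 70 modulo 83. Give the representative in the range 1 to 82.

70·51 = 3570 = 43·83 + 1, so 70⁻¹ ≡ 51 (mod 83).

51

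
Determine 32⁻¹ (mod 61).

32·21 = 672 = 11·61 + 1, so 32⁻¹ ≡ 21 (mod 61).

21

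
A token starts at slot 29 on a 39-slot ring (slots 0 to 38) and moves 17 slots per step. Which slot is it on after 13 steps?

13·17 = 221.
Dividing 221 by 39 gives quotient 5 and remainder 26.
(29 + 26) mod 39 = 16.

16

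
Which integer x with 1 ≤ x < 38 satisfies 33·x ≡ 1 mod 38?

38 = 1·33 + 5
33 = 6·5 + 3
5 = 1·3 + 2
3 = 1·2 + 1
2 = 2·1 + 0
Back-substituting gives 33·15 ≡ 1 (mod 38).

15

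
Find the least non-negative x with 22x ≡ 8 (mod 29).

3

22⁻¹ ≡ 4 (mod 29) because 22·4 = 88 = 3·29 + 1.
Multiplying both sides by 4: x ≡ 4·8 = 32 ≡ 3 (mod 29).
Check: 22·3 = 66 = 2·29 + 8.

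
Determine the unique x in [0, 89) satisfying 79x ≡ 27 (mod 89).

79⁻¹ ≡ 80 (mod 89) because 79·80 = 6320 = 71·89 + 1.
So x ≡ 80·27 = 2160 ≡ 24 (mod 89).

24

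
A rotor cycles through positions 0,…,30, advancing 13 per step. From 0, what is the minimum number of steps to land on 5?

The inverse of 13 mod 31 is 12 (since 13·12 = 156 ≡ 1).
So x ≡ 12·5 = 60 ≡ 29 (mod 31).
Check: 13·29 = 377 = 12·31 + 5.

29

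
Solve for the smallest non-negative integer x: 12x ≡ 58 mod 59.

12⁻¹ ≡ 5 (mod 59) because 12·5 = 60 = 1·59 + 1.
Multiplying both sides by 5: x ≡ 5·58 = 290 ≡ 54 (mod 59).
Check: 12·54 = 648 = 10·59 + 58.

54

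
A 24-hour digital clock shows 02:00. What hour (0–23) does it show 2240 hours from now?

10

2240 − 93·24 = 8, so 2240 ≡ 8 (mod 24).
(2 + 8) mod 24 = 10.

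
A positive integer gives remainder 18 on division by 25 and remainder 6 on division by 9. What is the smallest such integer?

168

Since 9·14 ≡ 1 (mod 25), take x = 6 + 9·((18−6)·14 mod 25) = 6 + 9·18 = 168.
Check: 168 mod 25 = 18, 168 mod 9 = 6.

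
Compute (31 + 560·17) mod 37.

560·17 = 9520.
9520 mod 37 = 11 (since 257·37 = 9509).
(31 + 11) mod 37 = 5.

5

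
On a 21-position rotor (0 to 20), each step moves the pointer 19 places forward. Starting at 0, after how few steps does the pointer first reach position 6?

18

The inverse of 19 mod 21 is 10 (since 19·10 = 190 ≡ 1).
Multiplying both sides by 10: x ≡ 10·6 = 60 ≡ 18 (mod 21).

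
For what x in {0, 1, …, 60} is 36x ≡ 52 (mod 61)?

36⁻¹ ≡ 39 (mod 61) because 36·39 = 1404 = 23·61 + 1.
So x ≡ 39·52 = 2028 ≡ 15 (mod 61).

15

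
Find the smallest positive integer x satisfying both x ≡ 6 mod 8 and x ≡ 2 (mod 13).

x ≡ 6 (mod 8) gives x ∈ {6, 14, 22, 30, 38, 46, 54}.
The first of these with x mod 13 = 2 is 54.

54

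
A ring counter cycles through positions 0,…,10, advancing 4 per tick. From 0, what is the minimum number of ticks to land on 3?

The inverse of 4 mod 11 is 3 (since 4·3 = 12 ≡ 1).
So x ≡ 3·3 = 9 ≡ 9 (mod 11).

9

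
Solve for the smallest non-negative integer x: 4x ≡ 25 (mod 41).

37

The inverse of 4 mod 41 is 31 (since 4·31 = 124 ≡ 1).
Multiplying both sides by 31: x ≡ 31·25 = 775 ≡ 37 (mod 41).
Check: 4·37 = 148 = 3·41 + 25.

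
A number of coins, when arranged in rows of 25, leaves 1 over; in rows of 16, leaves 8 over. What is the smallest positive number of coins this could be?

376

Since 16·11 ≡ 1 (mod 25), take x = 8 + 16·((1−8)·11 mod 25) = 8 + 16·23 = 376.
Check: 376 mod 25 = 1, 376 mod 16 = 8.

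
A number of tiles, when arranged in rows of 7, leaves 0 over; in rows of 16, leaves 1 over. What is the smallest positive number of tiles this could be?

49

x ≡ 0 (mod 7) gives x ∈ {0, 7, 14, 21, 28, 35, 42, 49}.
The first of these with x mod 16 = 1 is 49.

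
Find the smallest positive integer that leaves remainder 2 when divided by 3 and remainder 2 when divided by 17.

2

x ≡ 2 (mod 3) gives x ∈ {2}.
The first of these with x mod 17 = 2 is 2.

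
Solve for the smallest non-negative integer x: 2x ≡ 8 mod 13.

The inverse of 2 mod 13 is 7 (since 2·7 = 14 ≡ 1).
So x ≡ 7·8 = 56 ≡ 4 (mod 13).

4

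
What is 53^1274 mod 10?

9

Powers of 3 mod 10 repeat with period 4: 3, 9, 7, 1.
1274 leaves remainder 2 on division by 4, so 53^1274 ends in 9.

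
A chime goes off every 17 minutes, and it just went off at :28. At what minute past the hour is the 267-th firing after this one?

267·17 = 4539.
4539 − 75·60 = 39, so 4539 ≡ 39 (mod 60).
(28 + 39) mod 60 = 7.

7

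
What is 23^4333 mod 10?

3

Last digits of 3^n: 3, 9, 7, 1 (period 4).
4333 leaves remainder 1 on division by 4, so 23^4333 ends in 3.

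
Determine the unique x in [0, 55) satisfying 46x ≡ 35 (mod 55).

46⁻¹ ≡ 6 (mod 55) because 46·6 = 276 = 5·55 + 1.
So x ≡ 6·35 = 210 ≡ 45 (mod 55).

45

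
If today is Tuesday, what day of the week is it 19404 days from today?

Dividing 19404 by 7 gives quotient 2772 and remainder 0.
Tuesday + 0 days → Tuesday.

Tuesday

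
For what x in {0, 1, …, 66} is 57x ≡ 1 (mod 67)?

20

57⁻¹ ≡ 20 (mod 67) because 57·20 = 1140 = 17·67 + 1.
So x ≡ 20·1 = 20 ≡ 20 (mod 67).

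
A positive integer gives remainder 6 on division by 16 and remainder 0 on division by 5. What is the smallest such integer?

70

x ≡ 0 (mod 5) gives x ∈ {0, 5, 10, 15, 20, 25, 30, 35, …}.
The first of these with x mod 16 = 6 is 70.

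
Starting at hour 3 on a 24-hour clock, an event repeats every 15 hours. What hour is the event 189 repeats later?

6

189·15 = 2835.
Dividing 2835 by 24 gives quotient 118 and remainder 3.
(3 + 3) mod 24 = 6.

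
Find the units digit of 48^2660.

6

The units digit of 48^n cycles with period 4: 8, 4, 2, 6, …
2660 mod 4 = 0, so the last digit matches 8^4 = 6.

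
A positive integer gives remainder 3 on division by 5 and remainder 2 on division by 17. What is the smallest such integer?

53

x ≡ 3 (mod 5) gives x ∈ {3, 8, 13, 18, 23, 28, 33, 38, …}.
The first of these with x mod 17 = 2 is 53.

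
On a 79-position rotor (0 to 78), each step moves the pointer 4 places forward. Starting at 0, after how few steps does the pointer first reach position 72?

18

4⁻¹ ≡ 20 (mod 79) because 4·20 = 80 = 1·79 + 1.
Multiplying both sides by 20: x ≡ 20·72 = 1440 ≡ 18 (mod 79).
Check: 4·18 = 72 = 0·79 + 72.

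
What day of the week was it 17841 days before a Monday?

Wednesday

17841 − 2548·7 = 5, so 17841 ≡ 5 (mod 7).
Monday − 5 days → Wednesday.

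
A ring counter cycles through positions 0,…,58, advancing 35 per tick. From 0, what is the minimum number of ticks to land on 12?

35⁻¹ ≡ 27 (mod 59) because 35·27 = 945 = 16·59 + 1.
So x ≡ 27·12 = 324 ≡ 29 (mod 59).

29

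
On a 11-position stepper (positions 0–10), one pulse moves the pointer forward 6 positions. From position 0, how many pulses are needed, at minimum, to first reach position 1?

2

11 = 1·6 + 5
6 = 1·5 + 1
5 = 5·1 + 0
Back-substituting gives 6·2 ≡ 1 (mod 11).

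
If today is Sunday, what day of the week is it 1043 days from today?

Sunday

Dividing 1043 by 7 gives quotient 149 and remainder 0.
Sunday + 0 days → Sunday.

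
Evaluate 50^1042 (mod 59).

Successive squares of 50 mod 59: 50^1≡50, 50^2≡22, 50^4≡12, 50^8≡26, 50^16≡27, 50^32≡21, 50^64≡28, 50^128≡17, 50^256≡53, 50^512≡36, 50^1024≡57.
Since 1042 = 2 + 16 + 1024 in binary, 50^1042 ≡ 22·27·57 ≡ 51 (mod 59).

51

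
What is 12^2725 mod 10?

2

Last digits of 2^n: 2, 4, 8, 6 (period 4).
2725 leaves remainder 1 on division by 4, so 12^2725 ends in 2.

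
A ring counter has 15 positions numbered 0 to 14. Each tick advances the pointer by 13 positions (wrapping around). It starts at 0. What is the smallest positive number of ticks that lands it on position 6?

The inverse of 13 mod 15 is 7 (since 13·7 = 91 ≡ 1).
So x ≡ 7·6 = 42 ≡ 12 (mod 15).

12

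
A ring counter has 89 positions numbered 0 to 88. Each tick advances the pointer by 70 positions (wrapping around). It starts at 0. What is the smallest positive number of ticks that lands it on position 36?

70⁻¹ ≡ 14 (mod 89) because 70·14 = 980 = 11·89 + 1.
Multiplying both sides by 14: x ≡ 14·36 = 504 ≡ 59 (mod 89).

59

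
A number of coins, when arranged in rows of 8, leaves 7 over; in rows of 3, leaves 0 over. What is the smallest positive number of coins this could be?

15

Since 3·3 ≡ 1 (mod 8), take x = 0 + 3·((7−0)·3 mod 8) = 0 + 3·5 = 15.
Check: 15 mod 8 = 7, 15 mod 3 = 0.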